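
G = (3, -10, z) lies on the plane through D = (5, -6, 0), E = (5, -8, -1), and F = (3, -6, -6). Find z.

-8

A normal to the plane is n = DE × DF = (12, 2, -4).
G lies in the plane iff n · DG = 0.
This gives (-4)z + (-32) = 0, so z = -8.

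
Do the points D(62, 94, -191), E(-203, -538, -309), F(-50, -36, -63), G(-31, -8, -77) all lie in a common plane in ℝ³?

With D as base: DE = (-265, -632, -118), DF = (-112, -130, 128), DG = (-93, -102, 114).
DF × DG = (-1764, 864, -666).
DE · (DF × DG) = 0.
The scalar triple product vanishes, so the four points are coplanar.

Yes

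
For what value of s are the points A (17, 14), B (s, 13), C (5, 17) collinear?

Collinearity: (B − A) must be parallel to (C − A) = (-12, 3).
Cross-multiplying the components: (s − 17)·(3) = (-1)·(-12).
Solving gives s = 21.

21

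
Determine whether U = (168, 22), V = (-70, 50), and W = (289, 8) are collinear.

No

UV = (-238, 28), UW = (121, -14).
det[UV; UW] = (-238)(-14) − (28)(121) = -56.
The determinant is nonzero, so they are not collinear.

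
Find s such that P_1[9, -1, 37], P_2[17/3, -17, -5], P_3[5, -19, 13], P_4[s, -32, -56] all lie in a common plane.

The points are coplanar iff P_1P_2 · (P_1P_3 × P_1P_4) = 0.
Expanding, this is linear in s: (-372)s + (992) = 0.
So s = 8/3.

8/3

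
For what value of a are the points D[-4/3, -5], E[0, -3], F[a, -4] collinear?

The three points are collinear iff det[DE; DF] = 0.
This determinant is linear in a: (-2)a + (-4/3) = 0, so a = -2/3.

-2/3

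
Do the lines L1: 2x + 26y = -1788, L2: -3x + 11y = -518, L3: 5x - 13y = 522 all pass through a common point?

Yes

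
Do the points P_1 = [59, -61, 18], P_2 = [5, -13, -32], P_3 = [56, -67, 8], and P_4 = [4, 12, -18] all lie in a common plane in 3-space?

No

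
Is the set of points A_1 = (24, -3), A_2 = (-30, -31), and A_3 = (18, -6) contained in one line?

No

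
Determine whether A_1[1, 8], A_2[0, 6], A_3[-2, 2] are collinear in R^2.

A_1A_2 = (-1, -2), A_1A_3 = (-3, -6).
det[A_1A_2; A_1A_3] = (-1)(-6) − (-2)(-3) = 0.
The determinant is zero, so the points are collinear.

Yes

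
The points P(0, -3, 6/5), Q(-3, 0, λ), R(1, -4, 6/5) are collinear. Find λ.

Collinearity requires PQ × PR = 0; each component is linear in λ.
The x-component gives (1)λ + (-6/5) = 0, so λ = 6/5.
The remaining components then also vanish.

6/5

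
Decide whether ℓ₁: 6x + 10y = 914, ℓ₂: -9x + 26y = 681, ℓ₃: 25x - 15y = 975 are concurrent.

No

Intersecting ℓ₁ and ℓ₂: solving the 2×2 system gives (x, y) = (8477/123, 2052/41).
Substitute into ℓ₃: (25)(8477/123) + (-15)(2052/41) = 119585/123.
But ℓ₃ requires 975 ≠ 119585/123, so the three lines have no common point.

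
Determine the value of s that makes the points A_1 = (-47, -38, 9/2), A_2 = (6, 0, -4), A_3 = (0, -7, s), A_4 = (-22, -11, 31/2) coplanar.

-15/2

Coplanarity ⇔ det[A_1A_2; A_1A_3; A_1A_4] = 0.
Expanding, this is linear in s: (-481)s + (-7215/2) = 0.
So s = -15/2.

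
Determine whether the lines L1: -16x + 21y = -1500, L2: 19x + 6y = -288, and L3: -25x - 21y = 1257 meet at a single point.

Intersecting L1 and L2: solving the 2×2 system gives (x, y) = (328/55, -11036/165).
Substitute into L3: (-25)(328/55) + (-21)(-11036/165) = 69052/55.
But L3 requires 1257 ≠ 69052/55, so the three lines have no common point.

No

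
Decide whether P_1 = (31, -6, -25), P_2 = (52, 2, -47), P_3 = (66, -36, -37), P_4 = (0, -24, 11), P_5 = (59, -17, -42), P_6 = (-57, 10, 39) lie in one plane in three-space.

The plane through P_1, P_2, P_3 has normal n = P_1P_2 × P_1P_3 = (-756, -518, -910) and equation n·P = 2422.
Checking the remaining points: n·P_4 = 2422, n·P_5 = 2422, n·P_6 = 2422.
All equal 2422, so all 6 points lie in one plane.

Yes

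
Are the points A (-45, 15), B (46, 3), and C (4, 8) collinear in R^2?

No

AB = (91, -12), AC = (49, -7).
Twice the signed area of △ABC is (91)(-7) − (-12)(49) = -49.
The area is nonzero, so the three points are not collinear.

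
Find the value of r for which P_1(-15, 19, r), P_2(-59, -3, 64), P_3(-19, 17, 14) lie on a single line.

9

Collinearity requires P_1P_2 × P_1P_3 = 0; each component is linear in r.
The x-component gives (20)r + (-180) = 0, so r = 9.
The remaining components then also vanish.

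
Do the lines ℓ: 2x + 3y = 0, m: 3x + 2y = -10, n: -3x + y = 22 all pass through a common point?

Intersecting ℓ and m: solving the 2×2 system gives (x, y) = (-6, 4).
Substitute into n: (-3)(-6) + (1)(4) = 22.
This equals 22, so (-6, 4) lies on all three lines and they are concurrent.

Yes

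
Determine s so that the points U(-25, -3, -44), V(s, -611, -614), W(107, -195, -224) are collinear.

393

Collinearity requires UV × UW = 0; each component is linear in s.
The y-component gives (180)s + (-70740) = 0, so s = 393.
The remaining components then also vanish.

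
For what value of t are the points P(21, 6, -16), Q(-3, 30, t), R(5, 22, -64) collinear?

-88

Direction PR = (-16, 16, -48). From the x-coordinate of Q, the parameter along the line is τ = (-3 − 21)/(-16) = 3/2.
Then t = (-16) + 3/2·(-48) = -88.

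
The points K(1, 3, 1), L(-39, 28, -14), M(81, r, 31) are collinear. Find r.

Direction KL = (-40, 25, -15). From the x-coordinate of M, the parameter along the line is τ = (81 − 1)/(-40) = -2.
Then r = 3 + (-2)·(25) = -47.

-47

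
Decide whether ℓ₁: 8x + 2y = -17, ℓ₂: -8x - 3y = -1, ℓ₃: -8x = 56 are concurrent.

The three lines meet at one point iff the augmented coefficient matrix [aᵢ bᵢ cᵢ] has rank < 3, i.e. its determinant vanishes.
Here the determinant is -24.
Nonzero, so no common point exists.

No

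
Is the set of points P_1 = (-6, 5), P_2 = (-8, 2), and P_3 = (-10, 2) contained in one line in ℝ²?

No

P_1P_2 = (-2, -3), P_1P_3 = (-4, -3).
Twice the signed area of △P_1P_2P_3 is (-2)(-3) − (-3)(-4) = -6.
The area is nonzero, so the three points are not collinear.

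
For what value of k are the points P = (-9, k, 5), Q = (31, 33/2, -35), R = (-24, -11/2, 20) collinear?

1/2

Direction QR = (-55, -22, 55). From the x-coordinate of P, the parameter along the line is τ = (-9 − 31)/(-55) = 8/11.
Then k = 33/2 + 8/11·(-22) = 1/2.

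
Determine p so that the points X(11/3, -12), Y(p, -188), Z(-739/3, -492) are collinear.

The three points are collinear iff det[XY; XZ] = 0.
This determinant is linear in p: (-480)p + (-42240) = 0, so p = -88.

-88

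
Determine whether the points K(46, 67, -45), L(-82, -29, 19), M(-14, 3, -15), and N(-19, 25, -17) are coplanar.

The four points are coplanar iff the 3×3 determinant with rows KL, KM, KN is zero.
Rows: (-128, -96, 64), (-60, -64, 30), (-65, -42, 28).
Expanding along the first row: (-128)(-532) − (-96)(270) + (64)(-1640) = -10944.
Nonzero ⇒ not coplanar.

No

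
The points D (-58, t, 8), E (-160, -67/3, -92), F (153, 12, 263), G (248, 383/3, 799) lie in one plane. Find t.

Coplanarity ⇔ det[DE; DF; DG] = 0.
Expanding, this is linear in t: (134043)t + (2010645) = 0.
So t = -15.

-15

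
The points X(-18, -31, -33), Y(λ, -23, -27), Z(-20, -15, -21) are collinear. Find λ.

-19

Direction XZ = (-2, 16, 12). From the y-coordinate of Y, the parameter along the line is τ = (-23 − (-31))/16 = 1/2.
Then λ = (-18) + 1/2·(-2) = -19.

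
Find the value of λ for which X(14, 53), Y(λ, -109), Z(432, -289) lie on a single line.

212

Collinearity: (Y − X) must be parallel to (Z − X) = (418, -342).
Cross-multiplying the components: (λ − 14)·(-342) = (-162)·(418).
Solving gives λ = 212.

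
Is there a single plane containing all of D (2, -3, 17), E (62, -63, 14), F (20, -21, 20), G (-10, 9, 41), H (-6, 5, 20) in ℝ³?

The plane through D, E, F has normal n = DE × DF = (-234, -234, 0) and equation n·P = 234.
Checking the remaining points: n·G = 234, n·H = 234.
All equal 234, so all 5 points lie in one plane.

Yes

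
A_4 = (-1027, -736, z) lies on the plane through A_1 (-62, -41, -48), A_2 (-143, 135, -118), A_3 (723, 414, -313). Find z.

The plane through A_1, A_2, A_3 has equation −14790x − 76415y − 175015z = 12450715.
Substituting A_4: (-175015)z + (71430770) = 12450715, so z = 337.

337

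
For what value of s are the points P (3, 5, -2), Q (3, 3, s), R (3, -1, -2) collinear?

Direction PR = (0, -6, 0). From the y-coordinate of Q, the parameter along the line is τ = (3 − 5)/(-6) = 1/3.
Then s = (-2) + 1/3·(0) = -2.

-2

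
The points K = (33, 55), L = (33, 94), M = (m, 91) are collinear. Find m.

Collinearity: (M − K) must be parallel to (L − K) = (0, 39).
Cross-multiplying the components: (m − 33)·(39) = (36)·(0).
Solving gives m = 33.

33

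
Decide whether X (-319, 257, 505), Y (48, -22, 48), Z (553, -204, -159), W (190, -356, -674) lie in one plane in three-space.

The four points are coplanar iff the 3×3 determinant with rows XY, XZ, XW is zero.
Rows: (367, -279, -457), (872, -461, -664), (509, -613, -1179).
Expanding along the first row: (367)(136487) − (-279)(-690112) + (-457)(-299887) = -5402160.
Nonzero ⇒ not coplanar.

No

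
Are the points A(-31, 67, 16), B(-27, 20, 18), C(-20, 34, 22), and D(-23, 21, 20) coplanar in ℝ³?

No

A normal to the plane through A, B, C is n = AB × AC = (-216, -2, 385).
The plane has equation n·P = 12722. For D: n·D = 12626.
12626 ≠ 12722, so D is off the plane.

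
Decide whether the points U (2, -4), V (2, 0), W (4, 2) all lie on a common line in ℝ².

No

UV = (0, 4), UW = (2, 6).
If collinear, UW would be a scalar multiple of UV. But (0)·(6) ≠ (4)·(2) (difference -8), so they are not parallel; the points are not collinear.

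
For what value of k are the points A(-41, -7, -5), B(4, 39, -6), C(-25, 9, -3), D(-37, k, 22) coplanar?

Normal to plane ABC: n = (108, -106, -16); plane equation n·P = -3606.
Requiring n·D = -3606: (-106)k + (-4348) = -3606.
So k = -7.

-7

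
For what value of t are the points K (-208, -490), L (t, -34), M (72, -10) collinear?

Collinearity: (L − K) must be parallel to (M − K) = (280, 480).
Cross-multiplying the components: (t − (-208))·(480) = (456)·(280).
Solving gives t = 58.

58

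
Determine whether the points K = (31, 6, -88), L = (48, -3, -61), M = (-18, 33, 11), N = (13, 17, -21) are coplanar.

A normal to the plane through K, L, M is n = KL × KM = (-1620, -3006, 18).
The plane has equation n·P = -69840. For N: n·N = -72540.
-72540 ≠ -69840, so N is off the plane.

No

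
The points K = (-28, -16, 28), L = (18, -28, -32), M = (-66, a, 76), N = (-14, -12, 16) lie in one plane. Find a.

-8

Normal to plane KLN: n = (384, -288, 352); plane equation n·P = 3712.
Requiring n·M = 3712: (-288)a + (1408) = 3712.
So a = -8.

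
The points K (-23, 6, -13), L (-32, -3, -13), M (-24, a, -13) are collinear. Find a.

Collinearity requires KL × KM = 0; each component is linear in a.
The z-component gives (-9)a + (45) = 0, so a = 5.
The remaining components then also vanish.

5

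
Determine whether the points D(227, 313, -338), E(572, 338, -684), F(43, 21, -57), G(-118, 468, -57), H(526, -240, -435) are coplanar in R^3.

No

The plane through D, E, F has normal n = DE × DF = (-94007, -33281, -96140) and equation n·P = 738778.
Checking the remaining points: n·G = 997298, n·H = 360658.
Since n·G = 997298 ≠ 738778, G is off the plane and the points are not all coplanar.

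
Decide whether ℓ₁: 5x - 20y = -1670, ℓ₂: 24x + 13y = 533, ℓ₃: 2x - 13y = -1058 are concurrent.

Intersecting ℓ₁ and ℓ₂: solving the 2×2 system gives (x, y) = (-2210/109, 8549/109).
Substitute into ℓ₃: (2)(-2210/109) + (-13)(8549/109) = -115557/109.
But ℓ₃ requires -1058 ≠ -115557/109, so the three lines have no common point.

No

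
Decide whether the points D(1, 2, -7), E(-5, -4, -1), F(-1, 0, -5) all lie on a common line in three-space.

DE = (-6, -6, 6), DF = (-2, -2, 2).
Each component of DF is 1/3 times the corresponding component of DE, so DF = 1/3·DE and the points are collinear.

Yes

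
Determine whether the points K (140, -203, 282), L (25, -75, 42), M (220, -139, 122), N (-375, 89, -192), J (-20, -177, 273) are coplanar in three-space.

Yes

The plane through K, L, M has normal n = KL × KM = (-5120, -37600, -17600) and equation n·P = 1952800.
Checking the remaining points: n·N = 1952800, n·J = 1952800.
All equal 1952800, so all 5 points lie in one plane.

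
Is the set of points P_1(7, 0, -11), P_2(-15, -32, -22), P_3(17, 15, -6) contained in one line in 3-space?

No

P_1P_2 = (-22, -32, -11), P_1P_3 = (10, 15, 5).
P_1P_2 × P_1P_3 = (5, 0, -10).
The cross product is nonzero, so the points do not lie on one line.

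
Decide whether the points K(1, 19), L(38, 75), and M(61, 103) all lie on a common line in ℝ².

No

KL = (37, 56), KM = (60, 84).
If collinear, KM would be a scalar multiple of KL. But (37)·(84) ≠ (56)·(60) (difference -252), so they are not parallel; the points are not collinear.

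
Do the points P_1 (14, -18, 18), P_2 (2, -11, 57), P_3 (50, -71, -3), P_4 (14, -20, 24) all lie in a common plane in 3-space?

With P_1 as base: P_1P_2 = (-12, 7, 39), P_1P_3 = (36, -53, -21), P_1P_4 = (0, -2, 6).
P_1P_3 × P_1P_4 = (-360, -216, -72).
P_1P_2 · (P_1P_3 × P_1P_4) = 0.
The scalar triple product vanishes, so the four points are coplanar.

Yes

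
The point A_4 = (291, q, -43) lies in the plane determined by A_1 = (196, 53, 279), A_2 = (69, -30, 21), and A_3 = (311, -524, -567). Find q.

-196

Coplanarity requires A_1A_2 · (A_1A_3 × A_1A_4) = 0.
A_1A_2 = (-127, -83, -258), A_1A_3 = (115, -577, -846); the triple product is linear in q with coefficient -137112 and constant term -26873952.
Setting it to zero: q = -196.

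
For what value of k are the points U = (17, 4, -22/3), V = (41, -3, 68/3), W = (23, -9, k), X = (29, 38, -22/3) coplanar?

Normal to plane UVX: n = (-1020, 360, 900); plane equation n·P = -22500.
Requiring n·W = -22500: (900)k + (-26700) = -22500.
So k = 14/3.

14/3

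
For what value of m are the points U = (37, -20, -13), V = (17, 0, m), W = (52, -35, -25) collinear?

Collinearity requires UV × UW = 0; each component is linear in m.
The x-component gives (15)m + (-45) = 0, so m = 3.
The remaining components then also vanish.

3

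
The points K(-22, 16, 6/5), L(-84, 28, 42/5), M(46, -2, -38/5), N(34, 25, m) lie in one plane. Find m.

-8/5

Normal to plane KLM: n = (24, -56, 300); plane equation n·P = -1064.
Requiring n·N = -1064: (300)m + (-584) = -1064.
So m = -8/5.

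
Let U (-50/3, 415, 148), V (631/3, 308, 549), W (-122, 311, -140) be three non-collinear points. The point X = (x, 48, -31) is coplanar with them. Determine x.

43/3

The plane through U, V, W has equation 72520x + (69412/3)y − (104636/3)z = 3231284.
Substituting X: (72520)x + (6575492/3) = 3231284, so x = 43/3.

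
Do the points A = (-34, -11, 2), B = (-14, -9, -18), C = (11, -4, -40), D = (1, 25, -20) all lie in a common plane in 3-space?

No

With A as base: AB = (20, 2, -20), AC = (45, 7, -42), AD = (35, 36, -22).
AC × AD = (1358, -480, 1375).
AB · (AC × AD) = -1300.
Since -1300 ≠ 0, the four points are not coplanar.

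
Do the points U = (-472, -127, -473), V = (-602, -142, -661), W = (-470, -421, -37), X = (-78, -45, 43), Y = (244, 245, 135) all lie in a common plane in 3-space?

No

The plane through U, V, W has normal n = UV × UW = (-61812, 56304, 38250) and equation n·P = 3932406.
Checking the remaining points: n·X = 3932406, n·Y = 3876102.
Since n·Y = 3876102 ≠ 3932406, Y is off the plane and the points are not all coplanar.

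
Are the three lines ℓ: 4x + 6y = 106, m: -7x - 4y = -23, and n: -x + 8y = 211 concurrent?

Intersecting ℓ and m: solving the 2×2 system gives (x, y) = (-11, 25).
Substitute into n: (-1)(-11) + (8)(25) = 211.
This equals 211, so (-11, 25) lies on all three lines and they are concurrent.

Yes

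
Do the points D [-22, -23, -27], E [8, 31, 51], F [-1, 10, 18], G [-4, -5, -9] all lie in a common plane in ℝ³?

Yes

A normal to the plane through D, E, F is n = DE × DF = (-144, 288, -144).
The plane has equation n·P = 432. For G: n·G = 432.
Equal, so G lies in the plane and all four are coplanar.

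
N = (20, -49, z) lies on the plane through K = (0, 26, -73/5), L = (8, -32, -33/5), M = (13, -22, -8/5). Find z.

27/5

A normal to the plane is n = KL × KM = (-370, 0, 370).
N lies in the plane iff n · KN = 0.
This gives (370)z + (-1998) = 0, so z = 27/5.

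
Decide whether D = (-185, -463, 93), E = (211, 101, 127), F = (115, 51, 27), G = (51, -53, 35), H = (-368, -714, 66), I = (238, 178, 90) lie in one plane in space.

No

The plane through D, E, F has normal n = DE × DF = (-54700, 36336, 34344) and equation n·P = -3510076.
Checking the remaining points: n·G = -3513468, n·H = -3547600, n·I = -3459832.
Since n·G = -3513468 ≠ -3510076, G is off the plane and the points are not all coplanar.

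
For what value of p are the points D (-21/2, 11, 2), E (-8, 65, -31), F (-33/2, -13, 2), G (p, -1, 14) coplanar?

Normal to plane DEF: n = (-792, 198, 264); plane equation n·P = 11022.
Requiring n·G = 11022: (-792)p + (3498) = 11022.
So p = -19/2.

-19/2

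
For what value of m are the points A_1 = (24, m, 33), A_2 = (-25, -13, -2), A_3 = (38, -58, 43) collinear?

-48

Direction A_2A_3 = (63, -45, 45). From the x-coordinate of A_1, the parameter along the line is τ = (24 − (-25))/63 = 7/9.
Then m = (-13) + 7/9·(-45) = -48.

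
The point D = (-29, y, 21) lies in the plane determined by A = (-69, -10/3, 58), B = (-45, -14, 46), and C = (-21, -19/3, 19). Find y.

-1/3

The plane through A, B, C has equation 380x + 360y + 440z = -1900.
Substituting D: (360)y + (-1780) = -1900, so y = -1/3.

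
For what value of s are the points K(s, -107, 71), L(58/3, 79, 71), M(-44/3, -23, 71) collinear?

-128/3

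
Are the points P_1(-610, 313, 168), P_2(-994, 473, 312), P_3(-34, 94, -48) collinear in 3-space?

P_1P_2 = (-384, 160, 144), P_1P_3 = (576, -219, -216).
P_1P_2 × P_1P_3 = (-3024, 0, -8064).
The cross product is nonzero, so the points do not lie on one line.

No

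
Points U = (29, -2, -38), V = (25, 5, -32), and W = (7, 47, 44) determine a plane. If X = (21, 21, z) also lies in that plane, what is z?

A normal to the plane is n = UV × UW = (280, 196, -42).
X lies in the plane iff n · UX = 0.
This gives (-42)z + (672) = 0, so z = 16.

16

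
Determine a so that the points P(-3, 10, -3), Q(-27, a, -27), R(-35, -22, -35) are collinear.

Direction PR = (-32, -32, -32). From the x-coordinate of Q, the parameter along the line is τ = (-27 − (-3))/(-32) = 3/4.
Then a = 10 + 3/4·(-32) = -14.

-14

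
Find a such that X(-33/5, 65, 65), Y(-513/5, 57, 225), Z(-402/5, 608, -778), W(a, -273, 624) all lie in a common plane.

Coplanarity ⇔ det[XY; XZ; XW] = 0.
Expanding, this is linear in a: (-80136)a + (6731424/5) = 0.
So a = 84/5.

84/5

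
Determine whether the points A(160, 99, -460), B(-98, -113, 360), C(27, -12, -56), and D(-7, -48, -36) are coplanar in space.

With A as base: AB = (-258, -212, 820), AC = (-133, -111, 404), AD = (-167, -147, 424).
AC × AD = (12324, -11076, 1014).
AB · (AC × AD) = 0.
The scalar triple product vanishes, so the four points are coplanar.

Yes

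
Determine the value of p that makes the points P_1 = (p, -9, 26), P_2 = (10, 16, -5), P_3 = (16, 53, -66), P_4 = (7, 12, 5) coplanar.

13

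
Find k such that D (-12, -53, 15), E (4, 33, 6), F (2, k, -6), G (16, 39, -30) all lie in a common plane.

Normal to plane DEG: n = (-3042, 468, -936); plane equation n·P = -2340.
Requiring n·F = -2340: (468)k + (-468) = -2340.
So k = -4.

-4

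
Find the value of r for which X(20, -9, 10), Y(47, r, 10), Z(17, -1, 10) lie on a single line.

-81

Collinearity requires XY × XZ = 0; each component is linear in r.
The z-component gives (3)r + (243) = 0, so r = -81.
The remaining components then also vanish.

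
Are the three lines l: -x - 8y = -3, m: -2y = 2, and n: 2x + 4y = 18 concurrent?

Lines aᵢx + bᵢy = cᵢ with pairwise distinct directions are concurrent exactly when det[aᵢ bᵢ cᵢ] = 0.
Here the determinant is 0.
It vanishes, so the lines are concurrent at (11, -1).

Yes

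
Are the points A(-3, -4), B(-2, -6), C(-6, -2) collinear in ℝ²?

No

AB = (1, -2), AC = (-3, 2).
If collinear, AC would be a scalar multiple of AB. But (1)·(2) ≠ (-2)·(-3) (difference -4), so they are not parallel; the points are not collinear.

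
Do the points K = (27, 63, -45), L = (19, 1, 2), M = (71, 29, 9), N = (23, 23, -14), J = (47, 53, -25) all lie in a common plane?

The plane through K, L, M has normal n = KL × KM = (-1750, 2500, 3000) and equation n·P = -24750.
Checking the remaining points: n·N = -24750, n·J = -24750.
All equal -24750, so all 5 points lie in one plane.

Yes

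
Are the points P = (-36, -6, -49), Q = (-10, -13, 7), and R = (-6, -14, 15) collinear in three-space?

No

PQ = (26, -7, 56), PR = (30, -8, 64).
Comparing components 3 and 1: (56)(30) − (26)(64) = 16 ≠ 0, so PQ and PR are not parallel and the points are not collinear.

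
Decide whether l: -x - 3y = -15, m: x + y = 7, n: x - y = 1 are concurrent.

No

The three lines meet at one point iff the augmented coefficient matrix [aᵢ bᵢ cᵢ] has rank < 3, i.e. its determinant vanishes.
Here the determinant is 4.
Nonzero, so no common point exists.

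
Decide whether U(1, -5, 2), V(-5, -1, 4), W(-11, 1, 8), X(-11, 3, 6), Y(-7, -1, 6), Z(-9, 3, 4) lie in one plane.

Yes

The plane through U, V, W has normal n = UV × UW = (12, 12, 12) and equation n·P = -24.
Checking the remaining points: n·X = -24, n·Y = -24, n·Z = -24.
All equal -24, so all 6 points lie in one plane.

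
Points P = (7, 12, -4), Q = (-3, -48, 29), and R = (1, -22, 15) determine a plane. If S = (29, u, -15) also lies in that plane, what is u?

-10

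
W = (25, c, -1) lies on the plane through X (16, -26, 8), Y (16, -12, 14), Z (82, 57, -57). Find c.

The plane through X, Y, Z has equation −1408x + 396y − 924z = -40216.
Substituting W: (396)c + (-34276) = -40216, so c = -15.

-15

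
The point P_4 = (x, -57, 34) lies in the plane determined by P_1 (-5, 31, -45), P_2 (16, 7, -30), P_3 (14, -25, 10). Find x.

Coplanarity requires P_1P_2 · (P_1P_3 × P_1P_4) = 0.
P_1P_2 = (21, -24, 15), P_1P_3 = (19, -56, 55); the triple product is linear in x with coefficient -480 and constant term 17280.
Setting it to zero: x = 36.

36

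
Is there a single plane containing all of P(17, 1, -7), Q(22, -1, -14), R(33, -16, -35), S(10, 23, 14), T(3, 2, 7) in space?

The plane through P, Q, R has normal n = PQ × PR = (-63, 28, -53) and equation n·X = -672.
Checking the remaining points: n·S = -728, n·T = -504.
Since n·S = -728 ≠ -672, S is off the plane and the points are not all coplanar.

No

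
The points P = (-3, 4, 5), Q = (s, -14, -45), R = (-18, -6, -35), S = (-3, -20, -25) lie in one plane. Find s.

The points are coplanar iff PQ · (PR × PS) = 0.
Expanding, this is linear in s: (-660)s + (-11880) = 0.
So s = -18.

-18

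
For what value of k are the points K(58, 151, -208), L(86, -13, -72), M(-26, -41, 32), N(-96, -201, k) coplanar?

Normal to plane KLM: n = (-13248, -18144, -19152); plane equation n·P = 475488.
Requiring n·N = 475488: (-19152)k + (4918752) = 475488.
So k = 232.

232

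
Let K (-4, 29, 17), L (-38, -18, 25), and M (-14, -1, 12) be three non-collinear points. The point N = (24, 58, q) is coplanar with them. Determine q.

6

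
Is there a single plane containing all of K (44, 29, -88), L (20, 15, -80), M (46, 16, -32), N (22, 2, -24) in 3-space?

Yes

The four points are coplanar iff the 3×3 determinant with rows KL, KM, KN is zero.
Rows: (-24, -14, 8), (2, -13, 56), (-22, -27, 64).
Expanding along the first row: (-24)(680) − (-14)(1360) + (8)(-340) = 0.
Zero determinant ⇒ coplanar.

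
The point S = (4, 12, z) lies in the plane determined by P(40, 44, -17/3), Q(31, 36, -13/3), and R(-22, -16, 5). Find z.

-1/3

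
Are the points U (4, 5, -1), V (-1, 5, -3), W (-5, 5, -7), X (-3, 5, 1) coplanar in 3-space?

A normal to the plane through U, V, W is n = UV × UW = (0, -12, 0).
The plane has equation n·P = -60. For X: n·X = -60.
Equal, so X lies in the plane and all four are coplanar.

Yes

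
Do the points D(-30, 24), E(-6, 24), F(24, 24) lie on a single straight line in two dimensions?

Yes

DE = (24, 0), DF = (54, 0).
Twice the signed area of △DEF is (24)(0) − (0)(54) = 0.
The triangle is degenerate (zero area), so the points are collinear.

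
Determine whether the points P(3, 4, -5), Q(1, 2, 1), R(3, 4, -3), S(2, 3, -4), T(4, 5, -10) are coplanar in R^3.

The plane through P, Q, R has normal n = PQ × PR = (-4, 4, 0) and equation n·X = 4.
Checking the remaining points: n·S = 4, n·T = 4.
All equal 4, so all 5 points lie in one plane.

Yes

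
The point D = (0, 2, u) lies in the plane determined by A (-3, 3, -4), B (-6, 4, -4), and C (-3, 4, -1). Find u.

-4

A normal to the plane is n = AB × AC = (3, 9, -3).
D lies in the plane iff n · AD = 0.
This gives (-3)u + (-12) = 0, so u = -4.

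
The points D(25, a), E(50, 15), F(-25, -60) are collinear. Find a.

-10

The three points are collinear iff det[DE; DF] = 0.
This determinant is linear in a: (-75)a + (-750) = 0, so a = -10.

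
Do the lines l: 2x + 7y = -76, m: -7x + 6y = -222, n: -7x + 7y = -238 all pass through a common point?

Intersecting l and m: solving the 2×2 system gives (x, y) = (18, -16).
Substitute into n: (-7)(18) + (7)(-16) = -238.
This equals -238, so (18, -16) lies on all three lines and they are concurrent.

Yes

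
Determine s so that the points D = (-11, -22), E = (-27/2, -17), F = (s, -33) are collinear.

-11/2

The three points are collinear iff det[DE; DF] = 0.
This determinant is linear in s: (-5)s + (-55/2) = 0, so s = -11/2.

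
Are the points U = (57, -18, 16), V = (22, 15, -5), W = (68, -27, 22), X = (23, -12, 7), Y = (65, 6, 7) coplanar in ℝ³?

The plane through U, V, W has normal n = UV × UW = (9, -21, -48) and equation n·P = 123.
Checking the remaining points: n·X = 123, n·Y = 123.
All equal 123, so all 5 points lie in one plane.

Yes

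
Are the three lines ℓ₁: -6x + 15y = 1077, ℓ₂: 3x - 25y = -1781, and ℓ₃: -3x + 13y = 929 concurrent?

Yes

Lines aᵢx + bᵢy = cᵢ with pairwise distinct directions are concurrent exactly when det[aᵢ bᵢ cᵢ] = 0.
Here the determinant is 0.
It vanishes, so the lines are concurrent at (-2, 71).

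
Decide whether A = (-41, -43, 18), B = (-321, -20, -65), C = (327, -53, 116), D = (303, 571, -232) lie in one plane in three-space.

Yes

A normal to the plane through A, B, C is n = AB × AC = (1424, -3104, -5664).
The plane has equation n·P = -26864. For D: n·D = -26864.
Equal, so D lies in the plane and all four are coplanar.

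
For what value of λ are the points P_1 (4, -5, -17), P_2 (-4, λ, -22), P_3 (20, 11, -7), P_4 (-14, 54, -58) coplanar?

-13

Coplanarity ⇔ det[P_1P_2; P_1P_3; P_1P_4] = 0.
Expanding, this is linear in λ: (476)λ + (6188) = 0.
So λ = -13.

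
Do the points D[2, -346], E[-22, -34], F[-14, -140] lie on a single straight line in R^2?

DE = (-24, 312), DF = (-16, 206).
If collinear, DF would be a scalar multiple of DE. But (-24)·(206) ≠ (312)·(-16) (difference 48), so they are not parallel; the points are not collinear.

No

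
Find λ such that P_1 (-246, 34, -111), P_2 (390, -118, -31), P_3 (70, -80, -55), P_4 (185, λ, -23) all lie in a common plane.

Normal to plane P_1P_2P_3: n = (608, -10336, -24472); plane equation n·P = 2215400.
Requiring n·P_4 = 2215400: (-10336)λ + (675336) = 2215400.
So λ = -149.

-149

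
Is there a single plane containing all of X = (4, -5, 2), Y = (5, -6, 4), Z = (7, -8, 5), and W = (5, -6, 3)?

Yes

A normal to the plane through X, Y, Z is n = XY × XZ = (3, 3, 0).
The plane has equation n·P = -3. For W: n·W = -3.
Equal, so W lies in the plane and all four are coplanar.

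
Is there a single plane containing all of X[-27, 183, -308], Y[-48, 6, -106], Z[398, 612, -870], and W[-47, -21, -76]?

Yes

The four points are coplanar iff the 3×3 determinant with rows XY, XZ, XW is zero.
Rows: (-21, -177, 202), (425, 429, -562), (-20, -204, 232).
Expanding along the first row: (-21)(-15120) − (-177)(87360) + (202)(-78120) = 0.
Zero determinant ⇒ coplanar.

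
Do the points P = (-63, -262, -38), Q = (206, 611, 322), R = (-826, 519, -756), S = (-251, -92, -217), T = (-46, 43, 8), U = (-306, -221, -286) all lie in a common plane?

The plane through P, Q, R has normal n = PQ × PR = (-907974, -81538, 876188) and equation n·X = 45270174.
Checking the remaining points: n·S = 45270174, n·T = 45270174, n·U = 45270174.
All equal 45270174, so all 6 points lie in one plane.

Yes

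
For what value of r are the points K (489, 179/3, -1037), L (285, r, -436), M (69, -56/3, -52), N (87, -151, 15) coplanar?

-392/3

Normal to plane KMN: n = (125100, 45870, 56990); plane equation n·P = 4812180.
Requiring n·L = 4812180: (45870)r + (10805860) = 4812180.
So r = -392/3.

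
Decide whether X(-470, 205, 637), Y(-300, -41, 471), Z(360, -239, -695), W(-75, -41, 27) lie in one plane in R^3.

A normal to the plane through X, Y, Z is n = XY × XZ = (253968, 88660, 128700).
The plane has equation n·P = -19207760. For W: n·W = -19207760.
Equal, so W lies in the plane and all four are coplanar.

Yes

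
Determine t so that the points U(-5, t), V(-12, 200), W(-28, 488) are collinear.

The three points are collinear iff det[UV; UW] = 0.
This determinant is linear in t: (-16)t + (1184) = 0, so t = 74.

74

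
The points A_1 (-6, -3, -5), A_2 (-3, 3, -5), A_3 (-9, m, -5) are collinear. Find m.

Collinearity requires A_1A_2 × A_1A_3 = 0; each component is linear in m.
The z-component gives (3)m + (27) = 0, so m = -9.
The remaining components then also vanish.

-9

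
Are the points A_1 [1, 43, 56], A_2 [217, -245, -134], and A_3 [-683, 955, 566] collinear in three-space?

No

A_1A_2 = (216, -288, -190), A_1A_3 = (-684, 912, 510).
A_1A_2 × A_1A_3 = (26400, 19800, 0).
The cross product is nonzero, so the points do not lie on one line.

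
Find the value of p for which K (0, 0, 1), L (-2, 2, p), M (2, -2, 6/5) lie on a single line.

4/5

Direction KM = (2, -2, 1/5). From the x-coordinate of L, the parameter along the line is τ = (-2 − 0)/2 = -1.
Then p = 1 + (-1)·(1/5) = 4/5.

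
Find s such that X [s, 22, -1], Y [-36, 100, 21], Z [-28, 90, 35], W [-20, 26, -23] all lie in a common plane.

Coplanarity ⇔ det[XY; XZ; XW] = 0.
Expanding, this is linear in s: (-1476)s + (-17712) = 0.
So s = -12.

-12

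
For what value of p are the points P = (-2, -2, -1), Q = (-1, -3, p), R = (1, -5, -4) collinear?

-2

Collinearity requires PQ × PR = 0; each component is linear in p.
The x-component gives (3)p + (6) = 0, so p = -2.
The remaining components then also vanish.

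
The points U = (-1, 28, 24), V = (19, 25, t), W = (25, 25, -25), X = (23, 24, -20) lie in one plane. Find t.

-13

Coplanarity ⇔ det[UV; UW; UX] = 0.
Expanding, this is linear in t: (-32)t + (-416) = 0.
So t = -13.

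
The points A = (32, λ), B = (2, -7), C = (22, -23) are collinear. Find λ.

The three points are collinear iff det[AB; AC] = 0.
This determinant is linear in λ: (20)λ + (620) = 0, so λ = -31.

-31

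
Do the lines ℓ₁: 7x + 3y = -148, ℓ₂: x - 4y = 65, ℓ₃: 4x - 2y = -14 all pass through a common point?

No

Lines aᵢx + bᵢy = cᵢ with pairwise distinct directions are concurrent exactly when det[aᵢ bᵢ cᵢ] = 0.
Here the determinant is 52.
Nonzero, so no common point exists.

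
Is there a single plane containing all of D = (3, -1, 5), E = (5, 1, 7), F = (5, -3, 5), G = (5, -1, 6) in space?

Yes

The four points are coplanar iff the 3×3 determinant with rows DE, DF, DG is zero.
Rows: (2, 2, 2), (2, -2, 0), (2, 0, 1).
Expanding along the first row: (2)(-2) − (2)(2) + (2)(4) = 0.
Zero determinant ⇒ coplanar.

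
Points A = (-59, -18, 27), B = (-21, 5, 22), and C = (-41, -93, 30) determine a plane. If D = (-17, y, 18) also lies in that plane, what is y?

63

Coplanarity requires AB · (AC × AD) = 0.
AB = (38, 23, -5), AC = (18, -75, 3); the triple product is linear in y with coefficient -204 and constant term 12852.
Setting it to zero: y = 63.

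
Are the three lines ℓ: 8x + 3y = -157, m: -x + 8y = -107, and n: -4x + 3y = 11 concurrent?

Lines aᵢx + bᵢy = cᵢ with pairwise distinct directions are concurrent exactly when det[aᵢ bᵢ cᵢ] = 0.
Here the determinant is 36.
Nonzero, so no common point exists.

No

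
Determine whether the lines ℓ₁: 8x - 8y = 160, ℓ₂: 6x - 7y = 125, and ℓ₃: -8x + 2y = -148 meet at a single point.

No

Intersecting ℓ₁ and ℓ₂: solving the 2×2 system gives (x, y) = (15, -5).
Substitute into ℓ₃: (-8)(15) + (2)(-5) = -130.
But ℓ₃ requires -148 ≠ -130, so the three lines have no common point.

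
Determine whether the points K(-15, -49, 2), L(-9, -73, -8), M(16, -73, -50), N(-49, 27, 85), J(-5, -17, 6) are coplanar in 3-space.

The plane through K, L, M has normal n = KL × KM = (1008, 2, 600) and equation n·P = -14018.
Checking the remaining points: n·N = 1662, n·J = -1474.
Since n·N = 1662 ≠ -14018, N is off the plane and the points are not all coplanar.

No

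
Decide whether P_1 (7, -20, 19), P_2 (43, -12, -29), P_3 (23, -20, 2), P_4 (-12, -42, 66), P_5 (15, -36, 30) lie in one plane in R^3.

Yes

The plane through P_1, P_2, P_3 has normal n = P_1P_2 × P_1P_3 = (-136, -156, -128) and equation n·P = -264.
Checking the remaining points: n·P_4 = -264, n·P_5 = -264.
All equal -264, so all 5 points lie in one plane.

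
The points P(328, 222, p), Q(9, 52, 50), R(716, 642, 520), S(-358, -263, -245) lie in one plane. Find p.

-300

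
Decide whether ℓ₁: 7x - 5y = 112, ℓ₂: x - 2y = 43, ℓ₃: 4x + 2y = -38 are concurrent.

Intersecting ℓ₁ and ℓ₂: solving the 2×2 system gives (x, y) = (1, -21).
Substitute into ℓ₃: (4)(1) + (2)(-21) = -38.
This equals -38, so (1, -21) lies on all three lines and they are concurrent.

Yes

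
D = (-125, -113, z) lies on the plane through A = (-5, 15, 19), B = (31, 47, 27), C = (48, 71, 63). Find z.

-85

A normal to the plane is n = AB × AC = (960, -1160, 320).
D lies in the plane iff n · AD = 0.
This gives (320)z + (27200) = 0, so z = -85.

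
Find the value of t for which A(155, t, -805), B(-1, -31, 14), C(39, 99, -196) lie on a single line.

Collinearity requires AB × AC = 0; each component is linear in t.
The x-component gives (210)t + (-99960) = 0, so t = 476.
The remaining components then also vanish.

476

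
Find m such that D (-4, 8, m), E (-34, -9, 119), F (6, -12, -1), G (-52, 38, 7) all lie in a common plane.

-41

The points are coplanar iff DE · (DF × DG) = 0.
Expanding, this is linear in m: (-1826)m + (-74866) = 0.
So m = -41.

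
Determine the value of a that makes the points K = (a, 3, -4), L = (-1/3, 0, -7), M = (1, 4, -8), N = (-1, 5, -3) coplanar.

-1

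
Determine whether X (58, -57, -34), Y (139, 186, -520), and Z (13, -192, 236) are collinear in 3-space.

Yes

XY = (81, 243, -486), XZ = (-45, -135, 270).
Each component of XZ is -5/9 times the corresponding component of XY, so XZ = -5/9·XY and the points are collinear.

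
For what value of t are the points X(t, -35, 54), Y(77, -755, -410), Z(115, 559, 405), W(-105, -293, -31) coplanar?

Coplanarity ⇔ det[XY; XZ; XW] = 0.
Expanding, this is linear in t: (-121476)t + (7410036) = 0.
So t = 61.

61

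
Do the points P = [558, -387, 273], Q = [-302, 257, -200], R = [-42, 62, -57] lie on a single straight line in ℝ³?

PQ = (-860, 644, -473), PR = (-600, 449, -330).
PQ × PR = (-143, 0, 260).
The cross product is nonzero, so the points do not lie on one line.

No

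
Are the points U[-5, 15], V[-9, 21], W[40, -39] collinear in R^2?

No

UV = (-4, 6), UW = (45, -54).
Twice the signed area of △UVW is (-4)(-54) − (6)(45) = -54.
The area is nonzero, so the three points are not collinear.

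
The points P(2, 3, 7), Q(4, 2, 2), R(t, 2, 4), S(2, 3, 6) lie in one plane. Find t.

4

Normal to plane PQS: n = (1, 2, 0); plane equation n·X = 8.
Requiring n·R = 8: (1)t + (4) = 8.
So t = 4.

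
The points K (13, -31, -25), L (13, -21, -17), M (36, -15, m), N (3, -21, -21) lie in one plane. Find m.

The points are coplanar iff KL · (KM × KN) = 0.
Expanding, this is linear in m: (-100)m + (-300) = 0.
So m = -3.

-3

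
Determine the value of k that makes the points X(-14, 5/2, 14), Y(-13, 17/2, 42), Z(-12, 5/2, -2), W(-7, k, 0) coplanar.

The points are coplanar iff XY · (XZ × XW) = 0.
Expanding, this is linear in k: (72)k + (-684) = 0.
So k = 19/2.

19/2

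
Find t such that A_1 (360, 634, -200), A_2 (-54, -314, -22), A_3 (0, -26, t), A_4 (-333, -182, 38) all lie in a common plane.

-58

Normal to plane A_1A_2A_4: n = (-80376, -24822, -319140); plane equation n·P = 19155492.
Requiring n·A_3 = 19155492: (-319140)t + (645372) = 19155492.
So t = -58.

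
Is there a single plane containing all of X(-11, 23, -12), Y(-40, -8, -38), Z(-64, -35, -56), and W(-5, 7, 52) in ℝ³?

Yes

With X as base: XY = (-29, -31, -26), XZ = (-53, -58, -44), XW = (6, -16, 64).
XZ × XW = (-4416, 3128, 1196).
XY · (XZ × XW) = 0.
The scalar triple product vanishes, so the four points are coplanar.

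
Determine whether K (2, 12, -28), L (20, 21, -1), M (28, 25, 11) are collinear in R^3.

KL = (18, 9, 27), KM = (26, 13, 39).
KL × KM = (0, 0, 0).
The cross product vanishes, so the three points are collinear.

Yes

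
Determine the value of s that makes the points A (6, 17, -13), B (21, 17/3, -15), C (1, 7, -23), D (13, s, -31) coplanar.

-31/3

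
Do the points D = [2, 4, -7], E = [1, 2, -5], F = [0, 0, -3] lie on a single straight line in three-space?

Yes

DE = (-1, -2, 2), DF = (-2, -4, 4).
Each component of DF is 2 times the corresponding component of DE, so DF = 2·DE and the points are collinear.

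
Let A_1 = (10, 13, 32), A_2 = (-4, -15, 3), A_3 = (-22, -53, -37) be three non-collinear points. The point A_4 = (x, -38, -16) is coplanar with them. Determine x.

-23

A normal to the plane is n = A_1A_2 × A_1A_3 = (18, -38, 28).
A_4 lies in the plane iff n · A_1A_4 = 0.
This gives (18)x + (414) = 0, so x = -23.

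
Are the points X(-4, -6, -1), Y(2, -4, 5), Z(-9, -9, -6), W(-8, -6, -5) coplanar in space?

Yes

A normal to the plane through X, Y, Z is n = XY × XZ = (8, 0, -8).
The plane has equation n·P = -24. For W: n·W = -24.
Equal, so W lies in the plane and all four are coplanar.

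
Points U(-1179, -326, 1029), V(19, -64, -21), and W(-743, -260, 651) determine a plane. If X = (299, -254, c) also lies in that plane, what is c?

A normal to the plane is n = UV × UW = (-29736, -4956, -35164).
X lies in the plane iff n · UX = 0.
This gives (-35164)c + (-8122884) = 0, so c = -231.

-231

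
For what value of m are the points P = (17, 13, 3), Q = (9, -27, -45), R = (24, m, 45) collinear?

48

Direction PQ = (-8, -40, -48). From the x-coordinate of R, the parameter along the line is τ = (24 − 17)/(-8) = -7/8.
Then m = 13 + (-7/8)·(-40) = 48.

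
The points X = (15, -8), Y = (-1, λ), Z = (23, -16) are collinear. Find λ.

8

The three points are collinear iff det[XY; XZ] = 0.
This determinant is linear in λ: (-8)λ + (64) = 0, so λ = 8.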